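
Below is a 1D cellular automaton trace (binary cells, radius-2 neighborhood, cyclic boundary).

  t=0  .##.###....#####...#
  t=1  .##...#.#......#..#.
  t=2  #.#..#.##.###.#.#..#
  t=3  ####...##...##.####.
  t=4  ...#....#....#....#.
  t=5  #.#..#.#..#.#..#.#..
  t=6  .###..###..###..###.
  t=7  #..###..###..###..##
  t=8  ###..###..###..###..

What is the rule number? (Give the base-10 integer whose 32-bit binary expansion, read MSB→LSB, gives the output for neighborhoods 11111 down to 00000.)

911816197

  #####|.  b31=0 t=0,i=13
  ####.|.  b30=0 t=0,i=14
  ###.#|#  b29=1 t=2,i=12
  ###..|#  b28=1 t=0,i=6
  ##.##|.  b27=0 t=0,i=3
  ##.#.|#  b26=1 t=2,i=1
  ##..#|#  b25=1 t=6,i=4
  ##...|.  b24=0 t=0,i=7
  #.###|.  b23=0 t=0,i=4
  #.##.|#  b22=1 t=0,i=1
  #.#.#|.  b21=0 t=2,i=14
  #.#..|#  b20=1 t=1,i=8
  #..##|#  b19=1 t=1,i=0
  #..#.|.  b18=0 t=1,i=17
  #...#|.  b17=0 t=0,i=17
  #....|#  b16=1 t=0,i=8
  .####|.  b15=0 t=0,i=12
  .###.|.  b14=0 t=0,i=5
  .##.#|#  b13=1 t=0,i=2
  .##..|#  b12=1 t=1,i=2
  .#.##|.  b11=0 t=0,i=0
  .#.#.|#  b10=1 t=1,i=7
  .#..#|#  b9=1 t=1,i=16
  .#...|.  b8=0 t=1,i=9
  ..###|.  b7=0 t=0,i=11
  ..##.|.  b6=0 t=1,i=1
  ..#.#|.  b5=0 t=0,i=19
  ..#..|.  b4=0 t=1,i=15
  ...##|.  b3=0 t=0,i=10
  ...#.|#  b2=1 t=0,i=18
  ....#|.  b1=0 t=0,i=9
  .....|#  b0=1 t=1,i=11
  bits 00110110010110010011011000000101 = 911816197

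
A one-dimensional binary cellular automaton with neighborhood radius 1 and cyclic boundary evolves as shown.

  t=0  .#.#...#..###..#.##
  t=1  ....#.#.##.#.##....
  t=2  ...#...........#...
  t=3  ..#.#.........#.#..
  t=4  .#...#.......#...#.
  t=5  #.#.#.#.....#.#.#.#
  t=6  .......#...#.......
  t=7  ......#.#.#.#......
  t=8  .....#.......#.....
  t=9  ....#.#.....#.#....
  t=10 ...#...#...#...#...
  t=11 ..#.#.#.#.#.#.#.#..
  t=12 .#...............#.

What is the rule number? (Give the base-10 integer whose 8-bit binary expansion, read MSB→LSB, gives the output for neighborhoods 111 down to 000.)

146

  [7] ### => #  t=0,i=11
  [6] ##. => .  t=0,i=12
  [5] #.# => .  t=0,i=0
  [4] #.. => #  t=0,i=4
  [3] .## => .  t=0,i=10
  [2] .#. => .  t=0,i=1
  [1] ..# => #  t=0,i=6
  [0] ... => .  t=0,i=5
  bits 10010010 = 146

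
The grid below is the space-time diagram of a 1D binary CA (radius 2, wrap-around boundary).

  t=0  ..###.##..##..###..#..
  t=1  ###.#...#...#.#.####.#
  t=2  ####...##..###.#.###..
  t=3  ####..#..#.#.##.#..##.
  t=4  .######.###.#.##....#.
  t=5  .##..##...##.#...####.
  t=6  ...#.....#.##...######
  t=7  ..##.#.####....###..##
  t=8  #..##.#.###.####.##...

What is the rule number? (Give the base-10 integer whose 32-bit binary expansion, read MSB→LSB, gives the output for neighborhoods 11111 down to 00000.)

1980083390

  [31] ##### => .  t=4,i=3
  [30] ####. => #  t=1,i=1
  [29] ###.# => #  t=0,i=4
  [28] ###.. => #  t=0,i=16
  [27] ##.## => .  t=0,i=5
  [26] ##.#. => #  t=1,i=3
  [25] ##..# => #  t=0,i=8
  [24] ##... => .  t=2,i=4
  [23] #.### => .  t=1,i=16
  [22] #.##. => .  t=0,i=6
  [21] #.#.# => .  t=1,i=14
  [20] #.#.. => .  t=1,i=4
  [19] #..## => .  t=0,i=9
  [18] #..#. => #  t=0,i=18
  [17] #...# => .  t=1,i=6
  [16] #.... => #  t=0,i=21
  [15] .#### => #  t=1,i=0
  [14] .###. => .  t=0,i=3
  [13] .##.# => #  t=3,i=14
  [12] .##.. => .  t=0,i=7
  [11] .#.## => #  t=1,i=15
  [10] .#.#. => #  t=1,i=13
  [9] .#..# => .  t=3,i=7
  [8] .#... => .  t=0,i=20
  [7] ..### => #  t=0,i=2
  [6] ..##. => .  t=0,i=10
  [5] ..#.# => #  t=1,i=12
  [4] ..#.. => #  t=0,i=19
  [3] ...## => #  t=0,i=1
  [2] ...#. => #  t=1,i=7
  [1] ....# => #  t=0,i=0
  [0] ..... => .  t=6,i=6
  bits 01110110000001011010110010111110 = 1980083390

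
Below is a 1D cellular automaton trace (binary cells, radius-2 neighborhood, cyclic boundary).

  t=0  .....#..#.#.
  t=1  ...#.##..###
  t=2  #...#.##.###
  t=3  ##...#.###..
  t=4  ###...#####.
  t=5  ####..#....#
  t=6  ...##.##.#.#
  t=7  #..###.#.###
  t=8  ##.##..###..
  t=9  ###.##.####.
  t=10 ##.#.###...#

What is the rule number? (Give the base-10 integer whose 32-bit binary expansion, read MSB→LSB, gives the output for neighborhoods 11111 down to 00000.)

  ##### -> .   bit 31 = 0  t=4,i=8
  ####. -> .   bit 30 = 0  t=2,i=11
  ###.# -> .   bit 29 = 0  t=4,i=10
  ###.. -> #   bit 28 = 1  t=1,i=11
  ##.## -> #   bit 27 = 1  t=2,i=8
  ##.#. -> .   bit 26 = 0  t=6,i=8
  ##..# -> #   bit 25 = 1  t=1,i=7
  ##... -> #   bit 24 = 1  t=1,i=0
  #.### -> #   bit 23 = 1  t=2,i=9
  #.##. -> .   bit 22 = 0  t=1,i=5
  #.#.# -> #   bit 21 = 1  t=6,i=9
  #.#.. -> #   bit 20 = 1  t=0,i=10
  #..## -> .   bit 19 = 0  t=1,i=8
  #..#. -> .   bit 18 = 0  t=0,i=7
  #...# -> .   bit 17 = 0  t=1,i=1
  #.... -> .   bit 16 = 0  t=0,i=0
  .#### -> .   bit 15 = 0  t=2,i=10
  .###. -> #   bit 14 = 1  t=1,i=10
  .##.# -> #   bit 13 = 1  t=2,i=7
  .##.. -> #   bit 12 = 1  t=1,i=6
  .#.## -> #   bit 11 = 1  t=1,i=4
  .#.#. -> #   bit 10 = 1  t=0,i=9
  .#..# -> #   bit 9 = 1  t=0,i=6
  .#... -> #   bit 8 = 1  t=0,i=11
  ..### -> #   bit 7 = 1  t=1,i=9
  ..##. -> #   bit 6 = 1  t=3,i=0
  ..#.# -> .   bit 5 = 0  t=0,i=8
  ..#.. -> #   bit 4 = 1  t=0,i=5
  ...## -> .   bit 3 = 0  t=4,i=5
  ...#. -> .   bit 2 = 0  t=0,i=4
  ....# -> #   bit 1 = 1  t=0,i=3
  ..... -> .   bit 0 = 0  t=0,i=1
  bits 00011011101100000111111111010010 = 464551890

464551890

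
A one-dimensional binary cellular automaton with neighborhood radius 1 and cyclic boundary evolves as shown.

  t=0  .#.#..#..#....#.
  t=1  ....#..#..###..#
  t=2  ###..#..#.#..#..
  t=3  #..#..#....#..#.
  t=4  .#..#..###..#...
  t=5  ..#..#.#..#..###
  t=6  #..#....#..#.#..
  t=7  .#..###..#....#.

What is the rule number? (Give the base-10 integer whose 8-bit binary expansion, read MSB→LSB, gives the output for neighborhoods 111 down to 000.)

  nb ###: next=.  (t=1,i=11, bit7=0)
  nb ##.: next=.  (t=1,i=12, bit6=0)
  nb #.#: next=.  (t=0,i=2, bit5=0)
  nb #..: next=#  (t=0,i=4, bit4=1)
  nb .##: next=#  (t=1,i=10, bit3=1)
  nb .#.: next=.  (t=0,i=1, bit2=0)
  nb ..#: next=.  (t=0,i=0, bit1=0)
  nb ...: next=#  (t=0,i=11, bit0=1)
  bits 00011001 = 25

25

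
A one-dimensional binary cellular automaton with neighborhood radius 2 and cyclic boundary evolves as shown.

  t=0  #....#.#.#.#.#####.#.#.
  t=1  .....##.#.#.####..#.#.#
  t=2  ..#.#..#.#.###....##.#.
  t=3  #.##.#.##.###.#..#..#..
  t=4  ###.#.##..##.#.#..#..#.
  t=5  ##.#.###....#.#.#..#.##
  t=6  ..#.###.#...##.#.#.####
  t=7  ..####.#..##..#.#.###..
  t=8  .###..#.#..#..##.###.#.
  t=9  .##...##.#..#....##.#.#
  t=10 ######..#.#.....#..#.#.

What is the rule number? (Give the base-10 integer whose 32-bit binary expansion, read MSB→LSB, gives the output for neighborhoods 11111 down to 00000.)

2244140713

  ##### -> #   bit 31 = 1  t=0,i=15
  ####. -> .   bit 30 = 0  t=0,i=16
  ###.# -> .   bit 29 = 0  t=0,i=17
  ###.. -> .   bit 28 = 0  t=1,i=15
  ##.## -> .   bit 27 = 0  t=3,i=9
  ##.#. -> #   bit 26 = 1  t=0,i=18
  ##..# -> .   bit 25 = 0  t=1,i=16
  ##... -> #   bit 24 = 1  t=2,i=14
  #.### -> #   bit 23 = 1  t=0,i=13
  #.##. -> #   bit 22 = 1  t=3,i=2
  #.#.# -> .   bit 21 = 0  t=0,i=7
  #.#.. -> .   bit 20 = 0  t=0,i=0
  #..## -> .   bit 19 = 0  t=4,i=9
  #..#. -> .   bit 18 = 0  t=1,i=17
  #...# -> #   bit 17 = 1  t=2,i=0
  #.... -> .   bit 16 = 0  t=0,i=2
  .#### -> #   bit 15 = 1  t=0,i=14
  .###. -> #   bit 14 = 1  t=2,i=12
  .##.# -> .   bit 13 = 0  t=1,i=6
  .##.. -> #   bit 12 = 1  t=4,i=7
  .#.## -> #   bit 11 = 1  t=0,i=12
  .#.#. -> #   bit 10 = 1  t=0,i=6
  .#..# -> #   bit 9 = 1  t=2,i=5
  .#... -> .   bit 8 = 0  t=0,i=1
  ..### -> #   bit 7 = 1  t=7,i=2
  ..##. -> .   bit 6 = 0  t=1,i=5
  ..#.# -> #   bit 5 = 1  t=0,i=5
  ..#.. -> .   bit 4 = 0  t=3,i=17
  ...## -> #   bit 3 = 1  t=1,i=4
  ...#. -> .   bit 2 = 0  t=0,i=4
  ....# -> .   bit 1 = 0  t=0,i=3
  ..... -> #   bit 0 = 1  t=1,i=2
  bits 10000101110000101101111010101001 = 2244140713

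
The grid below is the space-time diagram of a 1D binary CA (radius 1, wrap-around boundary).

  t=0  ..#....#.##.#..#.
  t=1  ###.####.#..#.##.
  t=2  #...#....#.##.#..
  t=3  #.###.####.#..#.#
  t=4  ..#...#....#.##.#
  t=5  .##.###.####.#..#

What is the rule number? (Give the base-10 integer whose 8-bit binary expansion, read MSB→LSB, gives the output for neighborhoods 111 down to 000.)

15

  [7] ### => .  t=1,i=1
  [6] ##. => .  t=0,i=10
  [5] #.# => .  t=0,i=8
  [4] #.. => .  t=0,i=3
  [3] .## => #  t=0,i=9
  [2] .#. => #  t=0,i=2
  [1] ..# => #  t=0,i=1
  [0] ... => #  t=0,i=0
  bits 00001111 = 15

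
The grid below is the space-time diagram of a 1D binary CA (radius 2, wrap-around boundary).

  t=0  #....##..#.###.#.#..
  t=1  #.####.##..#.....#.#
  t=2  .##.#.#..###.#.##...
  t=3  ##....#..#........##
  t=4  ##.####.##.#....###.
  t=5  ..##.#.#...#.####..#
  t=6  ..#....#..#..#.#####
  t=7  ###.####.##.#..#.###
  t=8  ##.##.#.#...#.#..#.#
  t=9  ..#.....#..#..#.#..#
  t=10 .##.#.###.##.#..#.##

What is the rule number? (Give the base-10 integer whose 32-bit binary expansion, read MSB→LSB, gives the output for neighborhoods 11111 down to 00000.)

3667198174

  ##### -> #   bit 31 = 1  t=6,i=17
  ####. -> #   bit 30 = 1  t=1,i=4
  ###.# -> .   bit 29 = 0  t=0,i=13
  ###.. -> #   bit 28 = 1  t=3,i=1
  ##.## -> #   bit 27 = 1  t=1,i=1
  ##.#. -> .   bit 26 = 0  t=0,i=14
  ##..# -> #   bit 25 = 1  t=0,i=7
  ##... -> .   bit 24 = 0  t=2,i=17
  #.### -> #   bit 23 = 1  t=0,i=11
  #.##. -> .   bit 22 = 0  t=1,i=7
  #.#.# -> .   bit 21 = 0  t=0,i=15
  #.#.. -> #   bit 20 = 1  t=0,i=17
  #..## -> .   bit 19 = 0  t=2,i=8
  #..#. -> #   bit 18 = 1  t=0,i=8
  #...# -> .   bit 17 = 0  t=5,i=9
  #.... -> #   bit 16 = 1  t=0,i=2
  .#### -> .   bit 15 = 0  t=1,i=3
  .###. -> .   bit 14 = 0  t=0,i=12
  .##.# -> .   bit 13 = 0  t=1,i=0
  .##.. -> .   bit 12 = 0  t=0,i=6
  .#.## -> .   bit 11 = 0  t=0,i=10
  .#.#. -> .   bit 10 = 0  t=0,i=16
  .#..# -> .   bit 9 = 0  t=0,i=18
  .#... -> .   bit 8 = 0  t=0,i=1
  ..### -> #   bit 7 = 1  t=2,i=9
  ..##. -> #   bit 6 = 1  t=0,i=5
  ..#.# -> .   bit 5 = 0  t=0,i=9
  ..#.. -> #   bit 4 = 1  t=0,i=0
  ...## -> #   bit 3 = 1  t=0,i=4
  ...#. -> #   bit 2 = 1  t=1,i=16
  ....# -> #   bit 1 = 1  t=0,i=3
  ..... -> .   bit 0 = 0  t=1,i=14
  bits 11011010100101010000000011011110 = 3667198174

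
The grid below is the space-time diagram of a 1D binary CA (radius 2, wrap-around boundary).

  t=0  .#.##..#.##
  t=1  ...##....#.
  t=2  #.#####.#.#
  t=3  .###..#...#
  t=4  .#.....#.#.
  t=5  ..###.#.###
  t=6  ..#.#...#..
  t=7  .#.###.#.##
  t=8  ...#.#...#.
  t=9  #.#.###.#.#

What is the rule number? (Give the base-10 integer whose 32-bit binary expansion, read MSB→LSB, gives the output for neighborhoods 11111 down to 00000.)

701601741

  ##### -> .   bit 31 = 0  t=2,i=4
  ####. -> .   bit 30 = 0  t=2,i=5
  ###.# -> #   bit 29 = 1  t=2,i=6
  ###.. -> .   bit 28 = 0  t=3,i=3
  ##.## -> #   bit 27 = 1  t=2,i=1
  ##.#. -> .   bit 26 = 0  t=0,i=0
  ##..# -> .   bit 25 = 0  t=0,i=5
  ##... -> #   bit 24 = 1  t=1,i=5
  #.### -> #   bit 23 = 1  t=2,i=2
  #.##. -> #   bit 22 = 1  t=0,i=3
  #.#.# -> .   bit 21 = 0  t=0,i=1
  #.#.. -> #   bit 20 = 1  t=4,i=9
  #..## -> .   bit 19 = 0  t=5,i=1
  #..#. -> .   bit 18 = 0  t=0,i=6
  #...# -> .   bit 17 = 0  t=3,i=8
  #.... -> #   bit 16 = 1  t=1,i=0
  .#### -> #   bit 15 = 1  t=2,i=3
  .###. -> .   bit 14 = 0  t=3,i=2
  .##.# -> .   bit 13 = 0  t=0,i=10
  .##.. -> #   bit 12 = 1  t=0,i=4
  .#.## -> .   bit 11 = 0  t=0,i=2
  .#.#. -> #   bit 10 = 1  t=4,i=8
  .#..# -> #   bit 9 = 1  t=4,i=10
  .#... -> #   bit 8 = 1  t=1,i=10
  ..### -> #   bit 7 = 1  t=5,i=2
  ..##. -> #   bit 6 = 1  t=1,i=3
  ..#.# -> .   bit 5 = 0  t=0,i=7
  ..#.. -> .   bit 4 = 0  t=1,i=9
  ...## -> #   bit 3 = 1  t=1,i=2
  ...#. -> #   bit 2 = 1  t=1,i=8
  ....# -> .   bit 1 = 0  t=1,i=1
  ..... -> #   bit 0 = 1  t=4,i=4
  bits 00101001110100011001011111001101 = 701601741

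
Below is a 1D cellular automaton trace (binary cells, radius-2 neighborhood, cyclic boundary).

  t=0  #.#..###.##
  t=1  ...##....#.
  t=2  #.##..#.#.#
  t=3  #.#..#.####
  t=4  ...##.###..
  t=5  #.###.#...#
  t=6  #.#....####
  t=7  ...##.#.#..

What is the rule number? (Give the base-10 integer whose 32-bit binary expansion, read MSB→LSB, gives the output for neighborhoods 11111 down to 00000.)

15707981

  nb #####: next=.  (t=3,i=9, bit31=0)
  nb ####.: next=.  (t=3,i=10, bit30=0)
  nb ###.#: next=.  (t=0,i=0, bit29=0)
  nb ###..: next=.  (t=4,i=8, bit28=0)
  nb ##.##: next=.  (t=0,i=8, bit27=0)
  nb ##.#.: next=.  (t=0,i=1, bit26=0)
  nb ##..#: next=.  (t=2,i=4, bit25=0)
  nb ##...: next=.  (t=1,i=5, bit24=0)
  nb #.###: next=#  (t=0,i=9, bit23=1)
  nb #.##.: next=#  (t=2,i=2, bit22=1)
  nb #.#.#: next=#  (t=2,i=8, bit21=1)
  nb #.#..: next=.  (t=0,i=2, bit20=0)
  nb #..##: next=#  (t=0,i=4, bit19=1)
  nb #..#.: next=#  (t=2,i=5, bit18=1)
  nb #...#: next=#  (t=5,i=8, bit17=1)
  nb #....: next=#  (t=1,i=0, bit16=1)
  nb .####: next=#  (t=3,i=8, bit15=1)
  nb .###.: next=.  (t=0,i=6, bit14=0)
  nb .##.#: next=#  (t=2,i=0, bit13=1)
  nb .##..: next=.  (t=1,i=4, bit12=0)
  nb .#.##: next=#  (t=2,i=9, bit11=1)
  nb .#.#.: next=#  (t=2,i=7, bit10=1)
  nb .#..#: next=#  (t=0,i=3, bit9=1)
  nb .#...: next=#  (t=1,i=10, bit8=1)
  nb ..###: next=.  (t=0,i=5, bit7=0)
  nb ..##.: next=#  (t=1,i=3, bit6=1)
  nb ..#.#: next=.  (t=2,i=6, bit5=0)
  nb ..#..: next=.  (t=1,i=9, bit4=0)
  nb ...##: next=#  (t=1,i=2, bit3=1)
  nb ...#.: next=#  (t=1,i=8, bit2=1)
  nb ....#: next=.  (t=1,i=1, bit1=0)
  nb .....: next=#  (t=4,i=0, bit0=1)
  bits 00000000111011111010111101001101 = 15707981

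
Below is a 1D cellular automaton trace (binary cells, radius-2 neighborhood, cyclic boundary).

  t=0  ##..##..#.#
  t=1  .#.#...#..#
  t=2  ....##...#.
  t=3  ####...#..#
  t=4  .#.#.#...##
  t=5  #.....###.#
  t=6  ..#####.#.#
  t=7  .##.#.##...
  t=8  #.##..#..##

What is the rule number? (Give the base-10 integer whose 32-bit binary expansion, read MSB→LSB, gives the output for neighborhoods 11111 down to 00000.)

3033473419

  #####|#  b31=1 t=3,i=1
  ####.|.  b30=0 t=3,i=2
  ###.#|#  b29=1 t=5,i=8
  ###..|#  b28=1 t=0,i=1
  ##.##|.  b27=0 t=5,i=9
  ##.#.|#  b26=1 t=4,i=0
  ##..#|.  b25=0 t=0,i=2
  ##...|.  b24=0 t=2,i=6
  #.###|#  b23=1 t=0,i=10
  #.##.|#  b22=1 t=5,i=10
  #.#.#|.  b21=0 t=1,i=1
  #.#..|.  b20=0 t=1,i=3
  #..##|#  b19=1 t=0,i=3
  #..#.|#  b18=1 t=0,i=7
  #...#|#  b17=1 t=1,i=5
  #....|#  b16=1 t=2,i=0
  .####|.  b15=0 t=3,i=0
  .###.|.  b14=0 t=0,i=0
  .##.#|#  b13=1 t=4,i=10
  .##..|.  b12=0 t=0,i=5
  .#.##|.  b11=0 t=0,i=9
  .#.#.|.  b10=0 t=1,i=0
  .#..#|.  b9=0 t=1,i=8
  .#...|#  b8=1 t=1,i=4
  ..###|#  b7=1 t=3,i=10
  ..##.|.  b6=0 t=0,i=4
  ..#.#|.  b5=0 t=0,i=8
  ..#..|.  b4=0 t=1,i=7
  ...##|#  b3=1 t=2,i=3
  ...#.|.  b2=0 t=1,i=6
  ....#|#  b1=1 t=2,i=2
  .....|#  b0=1 t=2,i=1
  bits 10110100110011110010000110001011 = 3033473419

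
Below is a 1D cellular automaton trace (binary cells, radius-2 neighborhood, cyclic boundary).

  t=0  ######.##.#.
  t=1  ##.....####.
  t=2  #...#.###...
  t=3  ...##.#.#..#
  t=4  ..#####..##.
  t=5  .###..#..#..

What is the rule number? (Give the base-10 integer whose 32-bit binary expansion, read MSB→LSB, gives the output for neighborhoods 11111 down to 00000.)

350528237

  [31] ##### => .  t=0,i=2
  [30] ####. => .  t=0,i=4
  [29] ###.# => .  t=0,i=5
  [28] ###.. => #  t=2,i=8
  [27] ##.## => .  t=0,i=6
  [26] ##.#. => #  t=0,i=9
  [25] ##..# => .  t=4,i=7
  [24] ##... => .  t=1,i=2
  [23] #.### => #  t=0,i=0
  [22] #.##. => #  t=0,i=7
  [21] #.#.# => #  t=0,i=10
  [20] #.#.. => .  t=3,i=8
  [19] #..## => .  t=4,i=8
  [18] #..#. => #  t=3,i=10
  [17] #...# => .  t=2,i=2
  [16] #.... => .  t=1,i=3
  [15] .#### => #  t=0,i=1
  [14] .###. => .  t=2,i=7
  [13] .##.# => #  t=0,i=8
  [12] .##.. => .  t=1,i=1
  [11] .#.## => .  t=0,i=11
  [10] .#.#. => .  t=3,i=7
  [9] .#..# => #  t=3,i=9
  [8] .#... => .  t=2,i=1
  [7] ..### => #  t=1,i=7
  [6] ..##. => #  t=3,i=3
  [5] ..#.# => #  t=2,i=4
  [4] ..#.. => .  t=2,i=0
  [3] ...## => #  t=1,i=6
  [2] ...#. => #  t=2,i=3
  [1] ....# => .  t=1,i=5
  [0] ..... => #  t=1,i=4
  bits 00010100111001001010001011101101 = 350528237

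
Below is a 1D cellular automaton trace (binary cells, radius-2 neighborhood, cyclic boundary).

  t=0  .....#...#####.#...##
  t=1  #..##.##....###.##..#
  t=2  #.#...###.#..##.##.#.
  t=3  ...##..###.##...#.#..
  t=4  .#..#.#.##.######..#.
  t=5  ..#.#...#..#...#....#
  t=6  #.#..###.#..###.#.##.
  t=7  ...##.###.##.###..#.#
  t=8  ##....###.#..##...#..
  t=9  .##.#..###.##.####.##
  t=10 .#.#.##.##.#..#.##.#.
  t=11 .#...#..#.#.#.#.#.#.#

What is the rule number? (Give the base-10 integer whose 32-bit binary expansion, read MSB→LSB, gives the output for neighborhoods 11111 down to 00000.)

1707758374

  #####|.  b31=0 t=0,i=11
  ####.|#  b30=1 t=0,i=12
  ###.#|#  b29=1 t=0,i=13
  ###..|.  b28=0 t=4,i=16
  ##.##|.  b27=0 t=1,i=5
  ##.#.|#  b26=1 t=0,i=14
  ##..#|.  b25=0 t=1,i=1
  ##...|#  b24=1 t=0,i=0
  #.###|#  b23=1 t=4,i=11
  #.##.|#  b22=1 t=1,i=6
  #.#.#|.  b21=0 t=2,i=0
  #.#..|.  b20=0 t=0,i=15
  #..##|#  b19=1 t=1,i=2
  #..#.|.  b18=0 t=4,i=0
  #...#|#  b17=1 t=0,i=7
  #....|.  b16=0 t=0,i=1
  .####|.  b15=0 t=0,i=10
  .###.|#  b14=1 t=1,i=13
  .##.#|.  b13=0 t=1,i=4
  .##..|#  b12=1 t=0,i=20
  .#.##|.  b11=0 t=4,i=7
  .#.#.|.  b10=0 t=2,i=1
  .#..#|#  b9=1 t=2,i=11
  .#...|#  b8=1 t=0,i=6
  ..###|.  b7=0 t=0,i=9
  ..##.|.  b6=0 t=0,i=19
  ..#.#|#  b5=1 t=3,i=16
  ..#..|.  b4=0 t=0,i=5
  ...##|.  b3=0 t=0,i=8
  ...#.|#  b2=1 t=0,i=4
  ....#|#  b1=1 t=0,i=3
  .....|.  b0=0 t=0,i=2
  bits 01100101110010100101001100100110 = 1707758374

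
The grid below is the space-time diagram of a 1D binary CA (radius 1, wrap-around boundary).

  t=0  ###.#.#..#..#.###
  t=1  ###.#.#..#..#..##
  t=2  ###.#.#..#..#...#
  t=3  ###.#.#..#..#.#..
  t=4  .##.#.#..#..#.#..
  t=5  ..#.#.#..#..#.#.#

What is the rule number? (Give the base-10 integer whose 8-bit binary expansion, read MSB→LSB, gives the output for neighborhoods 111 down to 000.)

197

  nb ###: next=#  (t=0,i=0, bit7=1)
  nb ##.: next=#  (t=0,i=2, bit6=1)
  nb #.#: next=.  (t=0,i=3, bit5=0)
  nb #..: next=.  (t=0,i=7, bit4=0)
  nb .##: next=.  (t=0,i=14, bit3=0)
  nb .#.: next=#  (t=0,i=4, bit2=1)
  nb ..#: next=.  (t=0,i=8, bit1=0)
  nb ...: next=#  (t=2,i=14, bit0=1)
  bits 11000101 = 197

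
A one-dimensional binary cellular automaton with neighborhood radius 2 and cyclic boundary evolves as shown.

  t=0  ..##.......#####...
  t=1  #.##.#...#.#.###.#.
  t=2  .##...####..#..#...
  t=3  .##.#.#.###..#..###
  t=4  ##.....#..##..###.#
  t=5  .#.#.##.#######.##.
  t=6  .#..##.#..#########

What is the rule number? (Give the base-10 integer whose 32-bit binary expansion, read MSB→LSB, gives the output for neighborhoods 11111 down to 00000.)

4199226342

  ##### -> #   bit 31 = 1  t=0,i=13
  ####. -> #   bit 30 = 1  t=0,i=14
  ###.# -> #   bit 29 = 1  t=1,i=15
  ###.. -> #   bit 28 = 1  t=0,i=15
  ##.## -> #   bit 27 = 1  t=3,i=0
  ##.#. -> .   bit 26 = 0  t=1,i=4
  ##..# -> #   bit 25 = 1  t=2,i=10
  ##... -> .   bit 24 = 0  t=0,i=4
  #.### -> .   bit 23 = 0  t=1,i=13
  #.##. -> #   bit 22 = 1  t=1,i=2
  #.#.# -> .   bit 21 = 0  t=1,i=0
  #.#.. -> .   bit 20 = 0  t=1,i=5
  #..## -> #   bit 19 = 1  t=3,i=15
  #..#. -> .   bit 18 = 0  t=2,i=11
  #...# -> #   bit 17 = 1  t=1,i=7
  #.... -> #   bit 16 = 1  t=0,i=5
  .#### -> .   bit 15 = 0  t=0,i=12
  .###. -> .   bit 14 = 0  t=1,i=14
  .##.# -> .   bit 13 = 0  t=1,i=3
  .##.. -> #   bit 12 = 1  t=0,i=3
  .#.## -> #   bit 11 = 1  t=1,i=1
  .#.#. -> .   bit 10 = 0  t=1,i=10
  .#..# -> #   bit 9 = 1  t=2,i=13
  .#... -> #   bit 8 = 1  t=1,i=6
  ..### -> #   bit 7 = 1  t=0,i=11
  ..##. -> #   bit 6 = 1  t=0,i=2
  ..#.# -> #   bit 5 = 1  t=1,i=9
  ..#.. -> .   bit 4 = 0  t=2,i=12
  ...## -> .   bit 3 = 0  t=0,i=1
  ...#. -> #   bit 2 = 1  t=1,i=8
  ....# -> #   bit 1 = 1  t=0,i=0
  ..... -> .   bit 0 = 0  t=0,i=6
  bits 11111010010010110001101111100110 = 4199226342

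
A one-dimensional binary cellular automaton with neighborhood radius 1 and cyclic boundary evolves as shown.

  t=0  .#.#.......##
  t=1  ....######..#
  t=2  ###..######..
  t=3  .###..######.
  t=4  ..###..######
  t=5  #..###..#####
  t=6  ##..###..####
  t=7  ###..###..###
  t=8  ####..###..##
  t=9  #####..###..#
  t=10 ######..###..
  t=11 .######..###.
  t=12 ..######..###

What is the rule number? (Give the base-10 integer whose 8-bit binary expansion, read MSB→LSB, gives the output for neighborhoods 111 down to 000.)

  ### -> #   bit 7 = 1  t=1,i=5
  ##. -> #   bit 6 = 1  t=0,i=12
  #.# -> .   bit 5 = 0  t=0,i=0
  #.. -> #   bit 4 = 1  t=0,i=4
  .## -> .   bit 3 = 0  t=0,i=11
  .#. -> .   bit 2 = 0  t=0,i=1
  ..# -> .   bit 1 = 0  t=0,i=10
  ... -> #   bit 0 = 1  t=0,i=5
  bits 11010001 = 209

209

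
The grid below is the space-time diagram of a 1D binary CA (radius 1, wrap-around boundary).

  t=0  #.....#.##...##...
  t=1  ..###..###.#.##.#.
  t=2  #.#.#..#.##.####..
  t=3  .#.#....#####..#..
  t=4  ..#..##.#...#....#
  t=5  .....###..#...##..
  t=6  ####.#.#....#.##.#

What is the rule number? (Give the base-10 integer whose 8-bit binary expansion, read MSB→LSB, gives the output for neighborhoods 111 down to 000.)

  [7] ### => .  t=1,i=3
  [6] ##. => #  t=0,i=9
  [5] #.# => #  t=0,i=7
  [4] #.. => .  t=0,i=1
  [3] .## => #  t=0,i=8
  [2] .#. => .  t=0,i=0
  [1] ..# => .  t=0,i=5
  [0] ... => #  t=0,i=2
  bits 01101001 = 105

105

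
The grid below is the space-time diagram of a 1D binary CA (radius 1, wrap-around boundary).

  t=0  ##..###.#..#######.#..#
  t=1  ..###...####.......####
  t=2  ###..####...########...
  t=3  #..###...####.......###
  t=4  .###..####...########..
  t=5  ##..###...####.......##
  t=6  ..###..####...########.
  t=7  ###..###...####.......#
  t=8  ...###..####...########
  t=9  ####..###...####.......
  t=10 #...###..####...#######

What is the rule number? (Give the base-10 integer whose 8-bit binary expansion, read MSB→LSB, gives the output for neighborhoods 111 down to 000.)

  nb ###: next=.  (t=0,i=0, bit7=0)
  nb ##.: next=.  (t=0,i=1, bit6=0)
  nb #.#: next=.  (t=0,i=7, bit5=0)
  nb #..: next=#  (t=0,i=2, bit4=1)
  nb .##: next=#  (t=0,i=4, bit3=1)
  nb .#.: next=#  (t=0,i=8, bit2=1)
  nb ..#: next=#  (t=0,i=3, bit1=1)
  nb ...: next=#  (t=1,i=6, bit0=1)
  bits 00011111 = 31

31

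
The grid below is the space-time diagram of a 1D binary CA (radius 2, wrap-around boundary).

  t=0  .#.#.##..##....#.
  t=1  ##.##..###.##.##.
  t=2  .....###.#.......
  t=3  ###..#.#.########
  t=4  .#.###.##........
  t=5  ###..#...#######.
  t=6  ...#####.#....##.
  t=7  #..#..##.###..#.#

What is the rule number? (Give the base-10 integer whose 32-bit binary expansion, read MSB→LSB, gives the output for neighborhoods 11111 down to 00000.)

1665075701

  #####|.  b31=0 t=3,i=0
  ####.|#  b30=1 t=3,i=1
  ###.#|#  b29=1 t=1,i=9
  ###..|.  b28=0 t=3,i=2
  ##.##|.  b27=0 t=1,i=2
  ##.#.|.  b26=0 t=2,i=8
  ##..#|#  b25=1 t=0,i=7
  ##...|#  b24=1 t=0,i=11
  #.###|.  b23=0 t=3,i=9
  #.##.|.  b22=0 t=0,i=5
  #.#.#|#  b21=1 t=0,i=3
  #.#..|#  b20=1 t=2,i=9
  #..##|#  b19=1 t=0,i=8
  #..#.|#  b18=1 t=0,i=0
  #...#|#  b17=1 t=5,i=7
  #....|#  b16=1 t=0,i=12
  .####|.  b15=0 t=3,i=10
  .###.|.  b14=0 t=1,i=8
  .##.#|.  b13=0 t=1,i=1
  .##..|.  b12=0 t=0,i=6
  .#.##|#  b11=1 t=0,i=4
  .#.#.|.  b10=0 t=0,i=2
  .#..#|.  b9=0 t=0,i=16
  .#...|#  b8=1 t=2,i=10
  ..###|#  b7=1 t=1,i=7
  ..##.|#  b6=1 t=0,i=9
  ..#.#|#  b5=1 t=0,i=1
  ..#..|#  b4=1 t=0,i=15
  ...##|.  b3=0 t=2,i=4
  ...#.|#  b2=1 t=0,i=14
  ....#|.  b1=0 t=0,i=13
  .....|#  b0=1 t=2,i=0
  bits 01100011001111110000100111110101 = 1665075701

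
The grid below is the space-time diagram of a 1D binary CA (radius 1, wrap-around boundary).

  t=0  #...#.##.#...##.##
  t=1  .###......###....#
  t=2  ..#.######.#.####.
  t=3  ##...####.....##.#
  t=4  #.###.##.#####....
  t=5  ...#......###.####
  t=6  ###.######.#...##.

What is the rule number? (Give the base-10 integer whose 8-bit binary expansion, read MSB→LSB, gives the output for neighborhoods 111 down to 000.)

  nb ###: next=#  (t=0,i=17, bit7=1)
  nb ##.: next=.  (t=0,i=0, bit6=0)
  nb #.#: next=.  (t=0,i=5, bit5=0)
  nb #..: next=#  (t=0,i=1, bit4=1)
  nb .##: next=.  (t=0,i=6, bit3=0)
  nb .#.: next=.  (t=0,i=4, bit2=0)
  nb ..#: next=#  (t=0,i=3, bit1=1)
  nb ...: next=#  (t=0,i=2, bit0=1)
  bits 10010011 = 147

147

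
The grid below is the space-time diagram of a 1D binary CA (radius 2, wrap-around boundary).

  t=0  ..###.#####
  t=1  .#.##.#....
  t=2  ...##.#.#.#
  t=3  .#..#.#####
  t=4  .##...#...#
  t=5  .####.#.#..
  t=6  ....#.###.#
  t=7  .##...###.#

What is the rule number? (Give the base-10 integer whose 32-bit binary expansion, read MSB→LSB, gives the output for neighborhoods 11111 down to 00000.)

570127890

  nb #####: next=.  (t=0,i=8, bit31=0)
  nb ####.: next=.  (t=0,i=9, bit30=0)
  nb ###.#: next=#  (t=0,i=4, bit29=1)
  nb ###..: next=.  (t=0,i=10, bit28=0)
  nb ##.##: next=.  (t=0,i=5, bit27=0)
  nb ##.#.: next=.  (t=1,i=5, bit26=0)
  nb ##..#: next=.  (t=0,i=0, bit25=0)
  nb ##...: next=#  (t=4,i=3, bit24=1)
  nb #.###: next=#  (t=0,i=6, bit23=1)
  nb #.##.: next=#  (t=1,i=3, bit22=1)
  nb #.#.#: next=#  (t=2,i=6, bit21=1)
  nb #.#..: next=#  (t=1,i=6, bit20=1)
  nb #..##: next=#  (t=0,i=1, bit19=1)
  nb #..#.: next=.  (t=3,i=3, bit18=0)
  nb #...#: next=#  (t=2,i=1, bit17=1)
  nb #....: next=#  (t=1,i=8, bit16=1)
  nb .####: next=.  (t=0,i=7, bit15=0)
  nb .###.: next=#  (t=0,i=3, bit14=1)
  nb .##.#: next=#  (t=1,i=4, bit13=1)
  nb .##..: next=#  (t=4,i=2, bit12=1)
  nb .#.##: next=.  (t=1,i=2, bit11=0)
  nb .#.#.: next=#  (t=2,i=7, bit10=1)
  nb .#..#: next=#  (t=3,i=2, bit9=1)
  nb .#...: next=.  (t=1,i=7, bit8=0)
  nb ..###: next=.  (t=0,i=2, bit7=0)
  nb ..##.: next=.  (t=2,i=3, bit6=0)
  nb ..#.#: next=.  (t=1,i=1, bit5=0)
  nb ..#..: next=#  (t=4,i=6, bit4=1)
  nb ...##: next=.  (t=2,i=2, bit3=0)
  nb ...#.: next=.  (t=1,i=0, bit2=0)
  nb ....#: next=#  (t=1,i=10, bit1=1)
  nb .....: next=.  (t=1,i=9, bit0=0)
  bits 00100001111110110111011000010010 = 570127890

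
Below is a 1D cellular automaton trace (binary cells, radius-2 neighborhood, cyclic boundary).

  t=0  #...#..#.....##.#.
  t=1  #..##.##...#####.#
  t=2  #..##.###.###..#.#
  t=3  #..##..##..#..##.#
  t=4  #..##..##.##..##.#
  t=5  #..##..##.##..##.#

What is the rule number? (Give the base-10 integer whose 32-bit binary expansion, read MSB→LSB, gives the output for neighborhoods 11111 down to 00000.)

626324734

  #####|.  b31=0 t=1,i=13
  ####.|.  b30=0 t=1,i=14
  ###.#|#  b29=1 t=1,i=15
  ###..|.  b28=0 t=2,i=12
  ##.##|.  b27=0 t=1,i=5
  ##.#.|#  b26=1 t=0,i=15
  ##..#|.  b25=0 t=1,i=1
  ##...|#  b24=1 t=1,i=8
  #.###|.  b23=0 t=2,i=6
  #.##.|#  b22=1 t=1,i=6
  #.#.#|.  b21=0 t=0,i=16
  #.#..|#  b20=1 t=0,i=0
  #..##|.  b19=0 t=1,i=2
  #..#.|#  b18=1 t=0,i=6
  #...#|.  b17=0 t=0,i=2
  #....|.  b16=0 t=0,i=9
  .####|#  b15=1 t=1,i=12
  .###.|#  b14=1 t=2,i=7
  .##.#|#  b13=1 t=0,i=14
  .##..|#  b12=1 t=1,i=0
  .#.##|.  b11=0 t=2,i=16
  .#.#.|#  b10=1 t=0,i=17
  .#..#|.  b9=0 t=0,i=5
  .#...|.  b8=0 t=0,i=1
  ..###|#  b7=1 t=1,i=11
  ..##.|#  b6=1 t=0,i=13
  ..#.#|#  b5=1 t=2,i=15
  ..#..|#  b4=1 t=0,i=4
  ...##|#  b3=1 t=0,i=12
  ...#.|#  b2=1 t=0,i=3
  ....#|#  b1=1 t=0,i=11
  .....|.  b0=0 t=0,i=10
  bits 00100101010101001111010011111110 = 626324734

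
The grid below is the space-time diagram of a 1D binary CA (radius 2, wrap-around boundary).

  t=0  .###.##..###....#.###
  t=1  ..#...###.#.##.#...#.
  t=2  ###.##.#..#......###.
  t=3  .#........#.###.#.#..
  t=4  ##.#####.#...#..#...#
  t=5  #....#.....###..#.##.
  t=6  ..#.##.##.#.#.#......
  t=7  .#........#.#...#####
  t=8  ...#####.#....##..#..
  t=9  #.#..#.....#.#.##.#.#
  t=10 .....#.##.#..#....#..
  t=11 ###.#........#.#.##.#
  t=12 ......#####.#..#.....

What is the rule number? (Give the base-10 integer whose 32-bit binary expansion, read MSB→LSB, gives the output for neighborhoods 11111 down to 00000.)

  #####|#  b31=1 t=4,i=5
  ####.|.  b30=0 t=4,i=6
  ###.#|.  b29=0 t=0,i=3
  ###..|.  b28=0 t=0,i=11
  ##.##|.  b27=0 t=0,i=0
  ##.#.|.  b26=0 t=1,i=9
  ##..#|#  b25=1 t=0,i=7
  ##...|#  b24=1 t=0,i=12
  #.###|.  b23=0 t=0,i=1
  #.##.|.  b22=0 t=0,i=5
  #.#.#|#  b21=1 t=1,i=10
  #.#..|.  b20=0 t=1,i=15
  #..##|#  b19=1 t=0,i=8
  #..#.|.  b18=0 t=2,i=9
  #...#|#  b17=1 t=1,i=0
  #....|#  b16=1 t=0,i=13
  .####|.  b15=0 t=4,i=4
  .###.|#  b14=1 t=0,i=2
  .##.#|.  b13=0 t=1,i=13
  .##..|#  b12=1 t=0,i=6
  .#.##|.  b11=0 t=0,i=17
  .#.#.|.  b10=0 t=3,i=17
  .#..#|.  b9=0 t=2,i=8
  .#...|.  b8=0 t=1,i=3
  ..###|.  b7=0 t=0,i=9
  ..##.|.  b6=0 t=8,i=14
  ..#.#|.  b5=0 t=0,i=16
  ..#..|#  b4=1 t=1,i=2
  ...##|#  b3=1 t=1,i=5
  ...#.|#  b2=1 t=0,i=15
  ....#|.  b1=0 t=0,i=14
  .....|#  b0=1 t=2,i=13
  bits 10000011001010110101000000011101 = 2200653853

2200653853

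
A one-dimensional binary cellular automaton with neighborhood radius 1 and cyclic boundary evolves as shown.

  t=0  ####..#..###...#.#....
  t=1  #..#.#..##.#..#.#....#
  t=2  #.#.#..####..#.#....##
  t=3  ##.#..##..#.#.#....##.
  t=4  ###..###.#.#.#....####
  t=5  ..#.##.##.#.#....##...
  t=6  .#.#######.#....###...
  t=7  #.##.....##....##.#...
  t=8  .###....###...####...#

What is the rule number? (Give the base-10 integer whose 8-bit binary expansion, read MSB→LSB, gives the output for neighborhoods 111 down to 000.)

106

  ###|.  b7=0 t=0,i=1
  ##.|#  b6=1 t=0,i=3
  #.#|#  b5=1 t=0,i=16
  #..|.  b4=0 t=0,i=4
  .##|#  b3=1 t=0,i=0
  .#.|.  b2=0 t=0,i=6
  ..#|#  b1=1 t=0,i=5
  ...|.  b0=0 t=0,i=13
  bits 01101010 = 106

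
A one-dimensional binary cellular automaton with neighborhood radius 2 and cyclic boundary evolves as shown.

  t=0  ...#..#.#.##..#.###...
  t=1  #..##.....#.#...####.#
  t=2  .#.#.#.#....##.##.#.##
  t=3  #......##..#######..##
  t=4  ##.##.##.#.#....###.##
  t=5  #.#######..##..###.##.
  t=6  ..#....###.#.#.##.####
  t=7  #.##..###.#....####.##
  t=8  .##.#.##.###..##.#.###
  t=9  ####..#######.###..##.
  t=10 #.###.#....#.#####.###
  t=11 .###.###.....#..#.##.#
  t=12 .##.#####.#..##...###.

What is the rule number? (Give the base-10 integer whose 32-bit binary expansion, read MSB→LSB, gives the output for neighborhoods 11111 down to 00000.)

1607492569

  ##### -> .   bit 31 = 0  t=3,i=13
  ####. -> #   bit 30 = 1  t=1,i=18
  ###.# -> .   bit 29 = 0  t=1,i=19
  ###.. -> #   bit 28 = 1  t=0,i=18
  ##.## -> #   bit 27 = 1  t=1,i=20
  ##.#. -> #   bit 26 = 1  t=2,i=0
  ##..# -> #   bit 25 = 1  t=0,i=12
  ##... -> #   bit 24 = 1  t=0,i=19
  #.### -> #   bit 23 = 1  t=0,i=16
  #.##. -> #   bit 22 = 1  t=0,i=10
  #.#.# -> .   bit 21 = 0  t=0,i=8
  #.#.. -> #   bit 20 = 1  t=1,i=12
  #..## -> .   bit 19 = 0  t=1,i=2
  #..#. -> .   bit 18 = 0  t=0,i=5
  #...# -> .   bit 17 = 0  t=1,i=14
  #.... -> .   bit 16 = 0  t=0,i=20
  .#### -> .   bit 15 = 0  t=1,i=17
  .###. -> #   bit 14 = 1  t=0,i=17
  .##.# -> #   bit 13 = 1  t=2,i=13
  .##.. -> .   bit 12 = 0  t=0,i=11
  .#.## -> .   bit 11 = 0  t=0,i=9
  .#.#. -> .   bit 10 = 0  t=0,i=7
  .#..# -> #   bit 9 = 1  t=0,i=4
  .#... -> #   bit 8 = 1  t=1,i=13
  ..### -> #   bit 7 = 1  t=1,i=16
  ..##. -> #   bit 6 = 1  t=1,i=3
  ..#.# -> .   bit 5 = 0  t=0,i=6
  ..#.. -> #   bit 4 = 1  t=0,i=3
  ...## -> #   bit 3 = 1  t=1,i=15
  ...#. -> .   bit 2 = 0  t=0,i=2
  ....# -> .   bit 1 = 0  t=0,i=1
  ..... -> #   bit 0 = 1  t=0,i=0
  bits 01011111110100000110001111011001 = 1607492569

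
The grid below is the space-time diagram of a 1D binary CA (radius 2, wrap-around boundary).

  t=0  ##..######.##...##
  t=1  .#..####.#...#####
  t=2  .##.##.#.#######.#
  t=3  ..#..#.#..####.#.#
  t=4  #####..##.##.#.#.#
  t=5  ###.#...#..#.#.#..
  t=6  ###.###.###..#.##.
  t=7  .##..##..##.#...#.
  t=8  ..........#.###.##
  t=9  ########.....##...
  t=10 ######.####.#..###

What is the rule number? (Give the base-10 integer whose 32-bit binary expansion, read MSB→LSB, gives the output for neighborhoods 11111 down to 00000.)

2973229977

  ##### -> #   bit 31 = 1  t=0,i=6
  ####. -> .   bit 30 = 0  t=0,i=0
  ###.# -> #   bit 29 = 1  t=0,i=9
  ###.. -> #   bit 28 = 1  t=0,i=1
  ##.## -> .   bit 27 = 0  t=0,i=10
  ##.#. -> .   bit 26 = 0  t=1,i=0
  ##..# -> .   bit 25 = 0  t=0,i=2
  ##... -> #   bit 24 = 1  t=0,i=13
  #.### -> .   bit 23 = 0  t=2,i=9
  #.##. -> .   bit 22 = 0  t=0,i=11
  #.#.# -> #   bit 21 = 1  t=2,i=7
  #.#.. -> #   bit 20 = 1  t=1,i=1
  #..## -> .   bit 19 = 0  t=0,i=3
  #..#. -> #   bit 18 = 1  t=3,i=1
  #...# -> #   bit 17 = 1  t=0,i=14
  #.... -> #   bit 16 = 1  t=8,i=1
  .#### -> #   bit 15 = 1  t=0,i=5
  .###. -> #   bit 14 = 1  t=5,i=1
  .##.# -> #   bit 13 = 1  t=2,i=2
  .##.. -> .   bit 12 = 0  t=0,i=12
  .#.## -> .   bit 11 = 0  t=2,i=0
  .#.#. -> .   bit 10 = 0  t=3,i=6
  .#..# -> #   bit 9 = 1  t=1,i=2
  .#... -> #   bit 8 = 1  t=1,i=10
  ..### -> #   bit 7 = 1  t=0,i=4
  ..##. -> .   bit 6 = 0  t=4,i=7
  ..#.# -> .   bit 5 = 0  t=3,i=5
  ..#.. -> #   bit 4 = 1  t=3,i=2
  ...## -> #   bit 3 = 1  t=0,i=15
  ...#. -> .   bit 2 = 0  t=5,i=7
  ....# -> .   bit 1 = 0  t=8,i=8
  ..... -> #   bit 0 = 1  t=8,i=2
  bits 10110001001101111110001110011001 = 2973229977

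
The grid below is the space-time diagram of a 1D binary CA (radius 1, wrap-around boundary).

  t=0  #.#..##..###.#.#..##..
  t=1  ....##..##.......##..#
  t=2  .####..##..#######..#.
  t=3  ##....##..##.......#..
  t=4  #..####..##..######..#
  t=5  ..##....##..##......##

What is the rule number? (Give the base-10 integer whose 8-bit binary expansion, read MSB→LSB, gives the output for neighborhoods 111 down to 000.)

  nb ###: next=.  (t=0,i=10, bit7=0)
  nb ##.: next=.  (t=0,i=6, bit6=0)
  nb #.#: next=.  (t=0,i=1, bit5=0)
  nb #..: next=.  (t=0,i=3, bit4=0)
  nb .##: next=#  (t=0,i=5, bit3=1)
  nb .#.: next=.  (t=0,i=0, bit2=0)
  nb ..#: next=#  (t=0,i=4, bit1=1)
  nb ...: next=#  (t=1,i=1, bit0=1)
  bits 00001011 = 11

11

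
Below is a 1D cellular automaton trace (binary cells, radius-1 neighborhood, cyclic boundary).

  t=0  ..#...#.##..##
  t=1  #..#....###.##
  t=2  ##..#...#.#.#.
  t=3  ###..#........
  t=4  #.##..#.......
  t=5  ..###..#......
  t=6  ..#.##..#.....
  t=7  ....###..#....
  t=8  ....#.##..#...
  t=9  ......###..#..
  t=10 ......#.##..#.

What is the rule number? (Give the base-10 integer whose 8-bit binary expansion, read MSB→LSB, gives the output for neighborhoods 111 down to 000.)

  nb ###: next=.  (t=1,i=9, bit7=0)
  nb ##.: next=#  (t=0,i=9, bit6=1)
  nb #.#: next=.  (t=0,i=7, bit5=0)
  nb #..: next=#  (t=0,i=0, bit4=1)
  nb .##: next=#  (t=0,i=8, bit3=1)
  nb .#.: next=.  (t=0,i=2, bit2=0)
  nb ..#: next=.  (t=0,i=1, bit1=0)
  nb ...: next=.  (t=0,i=4, bit0=0)
  bits 01011000 = 88

88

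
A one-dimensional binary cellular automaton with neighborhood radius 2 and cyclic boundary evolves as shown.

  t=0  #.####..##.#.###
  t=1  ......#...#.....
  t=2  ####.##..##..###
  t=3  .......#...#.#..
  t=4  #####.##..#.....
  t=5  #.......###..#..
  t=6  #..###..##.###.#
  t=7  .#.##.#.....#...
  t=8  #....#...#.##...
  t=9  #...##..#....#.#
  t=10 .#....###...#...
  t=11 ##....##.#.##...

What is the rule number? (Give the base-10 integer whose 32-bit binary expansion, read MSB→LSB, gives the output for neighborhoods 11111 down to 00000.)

117719189

  [31] ##### => .  t=2,i=0
  [30] ####. => .  t=0,i=4
  [29] ###.# => .  t=0,i=0
  [28] ###.. => .  t=0,i=5
  [27] ##.## => .  t=0,i=1
  [26] ##.#. => #  t=0,i=10
  [25] ##..# => #  t=0,i=6
  [24] ##... => #  t=8,i=13
  [23] #.### => .  t=0,i=2
  [22] #.##. => .  t=2,i=5
  [21] #.#.# => .  t=0,i=11
  [20] #.#.. => .  t=3,i=13
  [19] #..## => .  t=0,i=7
  [18] #..#. => #  t=4,i=9
  [17] #...# => .  t=1,i=8
  [16] #.... => .  t=1,i=12
  [15] .#### => .  t=0,i=3
  [14] .###. => #  t=5,i=9
  [13] .##.# => .  t=0,i=9
  [12] .##.. => .  t=2,i=6
  [11] .#.## => .  t=0,i=12
  [10] .#.#. => .  t=3,i=12
  [9] .#..# => .  t=5,i=14
  [8] .#... => .  t=1,i=7
  [7] ..### => #  t=2,i=13
  [6] ..##. => .  t=0,i=8
  [5] ..#.# => .  t=3,i=11
  [4] ..#.. => #  t=1,i=6
  [3] ...## => .  t=4,i=15
  [2] ...#. => #  t=1,i=5
  [1] ....# => .  t=1,i=4
  [0] ..... => #  t=1,i=0
  bits 00000111000001000100000010010101 = 117719189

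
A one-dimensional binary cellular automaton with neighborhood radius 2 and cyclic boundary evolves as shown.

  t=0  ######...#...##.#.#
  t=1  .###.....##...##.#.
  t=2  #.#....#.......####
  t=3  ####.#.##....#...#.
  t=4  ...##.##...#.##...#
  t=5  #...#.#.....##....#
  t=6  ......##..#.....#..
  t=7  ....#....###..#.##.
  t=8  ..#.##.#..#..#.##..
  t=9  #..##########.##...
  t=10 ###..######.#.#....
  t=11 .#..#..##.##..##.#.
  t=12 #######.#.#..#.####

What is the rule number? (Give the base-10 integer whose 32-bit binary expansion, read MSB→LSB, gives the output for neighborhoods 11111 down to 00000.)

  ##### -> #   bit 31 = 1  t=0,i=1
  ####. -> .   bit 30 = 0  t=0,i=4
  ###.# -> #   bit 29 = 1  t=2,i=0
  ###.. -> .   bit 28 = 0  t=0,i=5
  ##.## -> .   bit 27 = 0  t=4,i=5
  ##.#. -> #   bit 26 = 1  t=0,i=15
  ##..# -> .   bit 25 = 0  t=6,i=8
  ##... -> .   bit 24 = 0  t=0,i=6
  #.### -> .   bit 23 = 0  t=0,i=18
  #.##. -> #   bit 22 = 1  t=3,i=7
  #.#.# -> .   bit 21 = 0  t=0,i=16
  #.#.. -> #   bit 20 = 1  t=1,i=17
  #..## -> #   bit 19 = 1  t=1,i=0
  #..#. -> #   bit 18 = 1  t=6,i=9
  #...# -> .   bit 17 = 0  t=0,i=7
  #.... -> .   bit 16 = 0  t=1,i=5
  .#### -> .   bit 15 = 0  t=0,i=0
  .###. -> #   bit 14 = 1  t=1,i=2
  .##.# -> #   bit 13 = 1  t=0,i=14
  .##.. -> .   bit 12 = 0  t=1,i=10
  .#.## -> #   bit 11 = 1  t=0,i=17
  .#.#. -> .   bit 10 = 0  t=5,i=5
  .#..# -> #   bit 9 = 1  t=1,i=18
  .#... -> #   bit 8 = 1  t=0,i=10
  ..### -> .   bit 7 = 0  t=1,i=1
  ..##. -> .   bit 6 = 0  t=0,i=13
  ..#.# -> .   bit 5 = 0  t=3,i=17
  ..#.. -> #   bit 4 = 1  t=0,i=9
  ...## -> .   bit 3 = 0  t=0,i=12
  ...#. -> .   bit 2 = 0  t=0,i=8
  ....# -> #   bit 1 = 1  t=1,i=7
  ..... -> .   bit 0 = 0  t=1,i=6
  bits 10100100010111000110101100010010 = 2757520146

2757520146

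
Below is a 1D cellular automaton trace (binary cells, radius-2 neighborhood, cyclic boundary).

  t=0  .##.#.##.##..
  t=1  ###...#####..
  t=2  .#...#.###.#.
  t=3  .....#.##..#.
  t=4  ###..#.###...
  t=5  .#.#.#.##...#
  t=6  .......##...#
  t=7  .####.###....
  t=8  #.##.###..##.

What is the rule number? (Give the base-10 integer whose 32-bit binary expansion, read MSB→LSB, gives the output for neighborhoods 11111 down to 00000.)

  nb #####: next=#  (t=1,i=8, bit31=1)
  nb ####.: next=#  (t=1,i=9, bit30=1)
  nb ###.#: next=.  (t=2,i=9, bit29=0)
  nb ###..: next=.  (t=1,i=2, bit28=0)
  nb ##.##: next=#  (t=0,i=8, bit27=1)
  nb ##.#.: next=.  (t=0,i=3, bit26=0)
  nb ##..#: next=#  (t=1,i=11, bit25=1)
  nb ##...: next=.  (t=0,i=11, bit24=0)
  nb #.###: next=#  (t=2,i=7, bit23=1)
  nb #.##.: next=#  (t=0,i=6, bit22=1)
  nb #.#.#: next=.  (t=0,i=4, bit21=0)
  nb #.#..: next=#  (t=2,i=11, bit20=1)
  nb #..##: next=.  (t=1,i=12, bit19=0)
  nb #..#.: next=.  (t=2,i=0, bit18=0)
  nb #...#: next=.  (t=0,i=12, bit17=0)
  nb #....: next=#  (t=3,i=0, bit16=1)
  nb .####: next=#  (t=1,i=7, bit15=1)
  nb .###.: next=#  (t=1,i=1, bit14=1)
  nb .##.#: next=#  (t=0,i=2, bit13=1)
  nb .##..: next=#  (t=0,i=10, bit12=1)
  nb .#.##: next=.  (t=0,i=5, bit11=0)
  nb .#.#.: next=.  (t=5,i=0, bit10=0)
  nb .#..#: next=.  (t=2,i=12, bit9=0)
  nb .#...: next=.  (t=2,i=2, bit8=0)
  nb ..###: next=.  (t=1,i=0, bit7=0)
  nb ..##.: next=#  (t=0,i=1, bit6=1)
  nb ..#.#: next=#  (t=2,i=5, bit5=1)
  nb ..#..: next=.  (t=2,i=1, bit4=0)
  nb ...##: next=#  (t=0,i=0, bit3=1)
  nb ...#.: next=.  (t=2,i=4, bit2=0)
  nb ....#: next=.  (t=3,i=3, bit1=0)
  nb .....: next=#  (t=3,i=1, bit0=1)
  bits 11001010110100011111000001101001 = 3402756201

3402756201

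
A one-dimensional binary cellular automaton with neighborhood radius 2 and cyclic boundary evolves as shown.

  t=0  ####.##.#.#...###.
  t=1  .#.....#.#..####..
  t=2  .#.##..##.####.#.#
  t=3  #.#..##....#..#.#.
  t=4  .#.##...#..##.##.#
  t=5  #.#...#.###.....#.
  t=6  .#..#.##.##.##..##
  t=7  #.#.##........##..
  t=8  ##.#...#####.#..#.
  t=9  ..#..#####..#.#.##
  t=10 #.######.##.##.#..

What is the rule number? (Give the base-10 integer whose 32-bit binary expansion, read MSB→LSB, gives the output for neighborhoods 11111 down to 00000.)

  #####|#  b31=1 t=8,i=9
  ####.|.  b30=0 t=0,i=2
  ###.#|.  b29=0 t=0,i=3
  ###..|#  b28=1 t=1,i=15
  ##.##|.  b27=0 t=0,i=4
  ##.#.|#  b26=1 t=0,i=7
  ##..#|#  b25=1 t=2,i=5
  ##...|.  b24=0 t=1,i=16
  #.###|.  b23=0 t=0,i=0
  #.##.|.  b22=0 t=0,i=5
  #.#.#|.  b21=0 t=0,i=8
  #.#..|.  b20=0 t=0,i=10
  #..##|#  b19=1 t=1,i=11
  #..#.|.  b18=0 t=3,i=13
  #...#|#  b17=1 t=0,i=12
  #....|#  b16=1 t=1,i=3
  .####|#  b15=1 t=0,i=1
  .###.|#  b14=1 t=0,i=15
  .##.#|.  b13=0 t=0,i=6
  .##..|.  b12=0 t=2,i=4
  .#.##|#  b11=1 t=2,i=2
  .#.#.|#  b10=1 t=0,i=9
  .#..#|#  b9=1 t=1,i=10
  .#...|.  b8=0 t=0,i=11
  ..###|#  b7=1 t=0,i=14
  ..##.|.  b6=0 t=2,i=7
  ..#.#|#  b5=1 t=1,i=7
  ..#..|#  b4=1 t=1,i=1
  ...##|#  b3=1 t=0,i=13
  ...#.|.  b2=0 t=1,i=0
  ....#|.  b1=0 t=1,i=5
  .....|#  b0=1 t=1,i=4
  bits 10010110000010111100111010111001 = 2517356217

2517356217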